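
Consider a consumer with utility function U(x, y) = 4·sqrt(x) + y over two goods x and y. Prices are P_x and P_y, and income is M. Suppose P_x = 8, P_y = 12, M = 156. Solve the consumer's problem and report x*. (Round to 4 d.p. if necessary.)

x* = 9

MU_x = 2/√x, MU_y = 1. Tangency: 2/√x = P_x/P_y.
Solve: √x = 2·P_y/P_x, so x*(P_x,P_y) = (2·P_y/P_x)², and y* = (M − P_x·x*)/P_y.
Plugging in: x* = (2·12/8)² = 9.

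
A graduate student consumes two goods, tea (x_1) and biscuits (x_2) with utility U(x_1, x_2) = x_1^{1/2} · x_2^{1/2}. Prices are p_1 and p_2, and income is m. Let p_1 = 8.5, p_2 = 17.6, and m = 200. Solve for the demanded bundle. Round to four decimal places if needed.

x_1* = 11.7647, x_2* = 5.6818

The MRS is x_2/x_1. Set MRS = p_1/p_2.
Rearranging, p_2·x_2 = p_1·x_1. Substituting into the budget gives p_1·x_1·(1 + 1) = m.
Demand: x_1*(p_1,p_2,m) = 0.5·m/p_1 and x_2* = 0.5·m/p_2.
At p_1=8.5, p_2=17.6, m=200: x_1* = 0.5·200/8.5 = 11.7647, x_2* = 5.6818.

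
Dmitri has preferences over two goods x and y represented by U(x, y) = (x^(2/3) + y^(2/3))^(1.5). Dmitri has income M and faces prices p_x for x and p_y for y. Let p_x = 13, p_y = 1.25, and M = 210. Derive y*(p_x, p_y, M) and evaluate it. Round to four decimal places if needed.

y* = 166.461

Substitute y = (y/x)·x into the budget: x* = M/(p_x + p_y·(y/x)).
Numerically y/x = 1124.864, so x* = 210/(13 + 1.25·1124.864) = 0.148 and y* = 1124.864·0.148 = 166.461.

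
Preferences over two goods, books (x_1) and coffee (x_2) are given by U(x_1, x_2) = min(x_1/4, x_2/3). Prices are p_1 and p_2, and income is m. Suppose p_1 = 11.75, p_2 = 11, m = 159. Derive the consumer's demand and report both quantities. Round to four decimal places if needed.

Leontief preferences: the optimum is at the kink where x_1/4 = x_2/3, i.e. x_2 = (3/4)·x_1.
Budget: p_1·x_1 + p_2·(3/4)·x_1 = m, so (4·p_1 + 3·p_2)·x_1 = 4·m.
Demand: x_1*(p_1,p_2,m) = 4·m/(4·p_1 + 3·p_2), x_2* = 3·m/(4·p_1 + 3·p_2).
Here 4·11.75 + 3·11 = 80, giving x_1* = 7.95 and x_2* = 5.9625.

x_1* = 7.95, x_2* = 5.9625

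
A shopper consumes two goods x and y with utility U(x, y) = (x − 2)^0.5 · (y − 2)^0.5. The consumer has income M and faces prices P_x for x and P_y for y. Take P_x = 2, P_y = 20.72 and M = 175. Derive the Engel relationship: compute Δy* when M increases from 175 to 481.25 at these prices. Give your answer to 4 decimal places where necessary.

Δy* = 7.3902

This is Cobb-Douglas in (x−2, y−2): tangency gives 0.5·P_y·(y−2) = 0.5·P_x·(x−2).
Substituting into the budget: x* = 2 + 0.5·(M − 2·P_x − 2·P_y)/P_x, and y* = 2 + 0.5·(…)/P_y.
Discretionary income = 175 − 2·2 − 2·20.72 = 129.56; y* = 2 + 0.5·129.56/20.72 = 5.1264.
At M' = 481.25: y* = 12.5167. Change: 12.5167 − 5.1264 = 7.3902.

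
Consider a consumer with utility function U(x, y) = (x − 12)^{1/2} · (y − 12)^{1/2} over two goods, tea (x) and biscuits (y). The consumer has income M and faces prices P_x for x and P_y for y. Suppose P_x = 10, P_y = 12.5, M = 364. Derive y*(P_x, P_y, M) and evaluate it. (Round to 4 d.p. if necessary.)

MRS = (y−12)/(x−12). Tangency with P_x/P_y gives y−12 = (P_x/P_y)·(x−12).
After buying the subsistence bundle (12, 12), a share 0.5 of the remaining income goes to x: x* = 12 + 0.5·(M − 12P_x − 12P_y)/P_x.
Discretionary income = 364 − 12·10 − 12·12.5 = 94; y* = 12 + 0.5·94/12.5 = 15.76.

y* = 15.76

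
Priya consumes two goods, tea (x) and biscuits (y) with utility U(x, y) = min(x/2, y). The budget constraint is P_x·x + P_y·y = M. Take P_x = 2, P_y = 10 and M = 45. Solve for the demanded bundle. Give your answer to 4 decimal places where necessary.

Leontief preferences: the optimum is at the kink where x/2 = y/1, i.e. y = (1/2)·x.
Budget: P_x·x + P_y·(1/2)·x = M, so (2·P_x + P_y)·x = 2·M.
Demand: x*(P_x,P_y,M) = 2·M/(2·P_x + P_y), y* = M/(2·P_x + P_y).
Here 2·2 + 10 = 14, giving x* = 6.4286 and y* = 3.2143.

x* = 6.4286, y* = 3.2143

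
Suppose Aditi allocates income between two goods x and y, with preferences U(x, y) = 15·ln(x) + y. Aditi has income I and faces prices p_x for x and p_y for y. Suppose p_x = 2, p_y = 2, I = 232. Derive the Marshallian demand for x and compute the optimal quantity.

Set MRS = p_x/p_y: (15/x)/1 = p_x/p_y.
So x*(p_x,p_y) = 15·p_y/p_x, independent of income; and y* = (I − 15·p_y)/p_y.
At the given prices: x* = 15·2/2 = 15.

x* = 15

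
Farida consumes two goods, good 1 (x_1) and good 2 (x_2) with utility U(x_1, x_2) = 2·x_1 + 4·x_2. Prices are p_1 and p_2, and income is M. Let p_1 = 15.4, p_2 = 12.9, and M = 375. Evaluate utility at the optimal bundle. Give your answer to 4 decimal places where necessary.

V = 116.2791

x_2 gives more utility per dollar, so spend all income on x_2: x_2* = M/p_2, x_1* = 0.
Numerically: x_1* = 0, x_2* = 29.0698.
Utility at the optimum: U(0, 29.0698) = 116.2791.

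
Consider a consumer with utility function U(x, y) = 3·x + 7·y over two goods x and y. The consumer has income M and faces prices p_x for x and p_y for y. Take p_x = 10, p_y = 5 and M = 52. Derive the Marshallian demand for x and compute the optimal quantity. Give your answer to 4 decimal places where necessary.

Perfect substitutes: compare marginal utility per dollar. 3/p_x vs 7/p_y → 0.3 vs 1.4.
y gives more utility per dollar, so spend all income on y: y* = M/p_y, x* = 0.
Numerically: x* = 0, y* = 10.4.

x* = 0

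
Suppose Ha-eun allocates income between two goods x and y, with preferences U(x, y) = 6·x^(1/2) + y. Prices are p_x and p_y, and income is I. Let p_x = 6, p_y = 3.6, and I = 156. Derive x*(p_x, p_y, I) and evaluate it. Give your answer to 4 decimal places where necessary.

Solve: √x = 3·p_y/p_x, so x*(p_x,p_y) = (3·p_y/p_x)², and y* = (I − p_x·x*)/p_y.
Plugging in: x* = (3·3.6/6)² = 3.24.

x* = 3.24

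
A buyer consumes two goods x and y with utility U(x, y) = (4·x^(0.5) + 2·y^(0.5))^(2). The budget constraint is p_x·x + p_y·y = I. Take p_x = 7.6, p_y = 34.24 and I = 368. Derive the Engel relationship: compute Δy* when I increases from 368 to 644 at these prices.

Δy* = 0.4238

MU_x ∝ 4·x^(-0.5), MU_y ∝ 2·y^(-0.5), so MRS = 2·(y/x)^(0.5) = p_x/p_y.
Hence y/x = ((1/2)·p_x/p_y)^(1/(0.5)), i.e. raised to the 2 power.
With the ratio pinned down, the budget gives x* = I/(p_x + p_y·(y/x)) and y* = (y/x)·x*.
Numerically y/x = 0.012317, so x* = 368/(7.6 + 34.24·0.012317) = 45.8754 and y* = 0.012317·45.8754 = 0.565.
At I' = 644: y* = 0.9888. Change: 0.9888 − 0.565 = 0.4238.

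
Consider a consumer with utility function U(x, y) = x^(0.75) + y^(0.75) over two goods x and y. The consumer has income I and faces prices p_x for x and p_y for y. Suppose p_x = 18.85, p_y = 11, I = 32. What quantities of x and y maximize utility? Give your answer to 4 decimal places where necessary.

From the CES first-order condition, (y/x)^(0.25) = p_x/p_y.
Solve for the ratio: y/x = [p_x/p_y]^(4).
Substitute y = (y/x)·x into the budget: x* = I/(p_x + p_y·(y/x)).
Numerically y/x = 8.623323, so x* = 32/(18.85 + 11·8.623323) = 0.2814 and y* = 8.623323·0.2814 = 2.4268.

x* = 0.2814, y* = 2.4268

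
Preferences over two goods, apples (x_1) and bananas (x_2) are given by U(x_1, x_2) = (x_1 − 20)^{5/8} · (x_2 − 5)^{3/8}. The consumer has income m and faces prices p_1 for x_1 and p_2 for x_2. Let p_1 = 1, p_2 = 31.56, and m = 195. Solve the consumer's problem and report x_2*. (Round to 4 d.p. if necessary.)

x_2* = 5.2044

MRS = (5/3)·(x_2−5)/(x_1−20). Tangency with p_1/p_2 gives x_2−5 = (3/5)·(p_1/p_2)·(x_1−20).
Substituting into the budget: x_1* = 20 + 0.625·(m − 20·p_1 − 5·p_2)/p_1, and x_2* = 5 + 0.375·(…)/p_2.
Discretionary income = 195 − 20·1 − 5·31.56 = 17.2; x_2* = 5 + 0.375·17.2/31.56 = 5.2044.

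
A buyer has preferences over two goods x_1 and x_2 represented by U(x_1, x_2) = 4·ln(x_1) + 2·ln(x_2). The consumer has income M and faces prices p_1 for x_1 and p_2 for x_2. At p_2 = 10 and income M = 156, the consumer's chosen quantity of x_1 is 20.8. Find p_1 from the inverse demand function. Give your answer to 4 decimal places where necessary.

p_1 = 5

The MRS is 2·x_2/x_1. Set MRS = p_1/p_2.
Rearranging, p_2·x_2 = (1/2)·p_1·x_1. Substituting into the budget gives p_1·x_1·(1 + (1/2)) = M.
Demand: x_1*(p_1,p_2,M) = 2/3·M/p_1 and x_2* = 1/3·M/p_2.
Set x_1* = 20.8 in the demand function and solve for p_1: p_1 = 5.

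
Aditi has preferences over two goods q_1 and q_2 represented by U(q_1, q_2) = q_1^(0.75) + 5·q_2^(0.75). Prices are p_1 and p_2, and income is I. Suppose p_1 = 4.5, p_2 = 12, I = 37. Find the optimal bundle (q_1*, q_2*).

From the CES first-order condition, (1/5)·(q_2/q_1)^(0.25) = p_1/p_2.
Hence q_2/q_1 = (5·p_1/p_2)^(1/(0.25)), i.e. raised to the 4 power.
Substitute q_2 = (q_2/q_1)·q_1 into the budget: q_1* = I/(p_1 + p_2·(q_2/q_1)).
Numerically q_2/q_1 = 12.359619, so q_1* = 37/(4.5 + 12·12.359619) = 0.2421 and q_2* = 12.359619·0.2421 = 2.9925.

q_1* = 0.2421, q_2* = 2.9925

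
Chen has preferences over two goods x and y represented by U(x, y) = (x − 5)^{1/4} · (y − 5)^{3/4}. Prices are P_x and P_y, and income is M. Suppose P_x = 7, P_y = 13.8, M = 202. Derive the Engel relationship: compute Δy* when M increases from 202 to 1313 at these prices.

MRS = (1/3)·(y−5)/(x−5). Tangency with P_x/P_y gives y−5 = 3·(P_x/P_y)·(x−5).
After buying the subsistence bundle (5, 5), a share 0.25 of the remaining income goes to x: x* = 5 + 0.25·(M − 5P_x − 5P_y)/P_x.
Discretionary income = 202 − 5·7 − 5·13.8 = 98; y* = 5 + 0.75·98/13.8 = 10.3261.
At M' = 1313: y* = 70.7065. Change: 70.7065 − 10.3261 = 60.3804.

Δy* = 60.3804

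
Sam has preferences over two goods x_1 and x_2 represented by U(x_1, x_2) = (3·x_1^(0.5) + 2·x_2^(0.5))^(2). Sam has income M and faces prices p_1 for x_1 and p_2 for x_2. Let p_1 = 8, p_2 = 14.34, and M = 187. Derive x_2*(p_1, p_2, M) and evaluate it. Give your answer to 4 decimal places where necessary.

x_2* = 2.5909

Numerically x_2/x_1 = 0.138325, so x_1* = 187/(8 + 14.34·0.138325) = 18.7308 and x_2* = 0.138325·18.7308 = 2.5909.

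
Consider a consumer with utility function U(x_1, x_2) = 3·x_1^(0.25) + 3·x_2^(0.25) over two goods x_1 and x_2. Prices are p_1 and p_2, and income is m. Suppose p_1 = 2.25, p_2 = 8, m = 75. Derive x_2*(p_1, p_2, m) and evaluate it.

x_2* = 3.711

Substitute x_2 = (x_2/x_1)·x_1 into the budget: x_1* = m/(p_1 + p_2·(x_2/x_1)).
Numerically x_2/x_1 = 0.184271, so x_1* = 75/(2.25 + 8·0.184271) = 20.1387 and x_2* = 0.184271·20.1387 = 3.711.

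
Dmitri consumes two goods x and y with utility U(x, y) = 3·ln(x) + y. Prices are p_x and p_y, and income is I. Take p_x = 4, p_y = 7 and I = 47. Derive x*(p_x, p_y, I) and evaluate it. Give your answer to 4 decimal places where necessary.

At the given prices: x* = 3·7/4 = 5.25.

x* = 5.25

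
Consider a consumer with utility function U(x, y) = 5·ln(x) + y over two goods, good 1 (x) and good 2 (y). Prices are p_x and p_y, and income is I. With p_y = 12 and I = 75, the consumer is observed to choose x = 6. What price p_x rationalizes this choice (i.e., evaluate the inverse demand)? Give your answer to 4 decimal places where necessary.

Set MRS = p_x/p_y: (5/x)/1 = p_x/p_y.
So x*(p_x,p_y) = 5·p_y/p_x, independent of income; and y* = (I − 5·p_y)/p_y.
Set x* = 6 in the demand function and solve for p_x: p_x = 10.

p_x = 10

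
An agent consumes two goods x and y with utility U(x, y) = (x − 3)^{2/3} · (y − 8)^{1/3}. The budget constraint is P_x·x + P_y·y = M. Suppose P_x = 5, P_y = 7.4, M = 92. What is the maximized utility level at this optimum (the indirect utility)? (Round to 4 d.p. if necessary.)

Let x' = x−3, y' = y−8. MRS = 2·y'/x' = P_x/P_y.
After buying the subsistence bundle (3, 8), a share 2/3 of the remaining income goes to x: x* = 3 + 2/3·(M − 3P_x − 8P_y)/P_x.
Discretionary income = 92 − 3·5 − 8·7.4 = 17.8; x* = 3 + 2/3·17.8/5 = 5.3733; y* = 8 + 1/3·17.8/7.4 = 8.8018.
Utility at the optimum: U(5.3733, 8.8018) = 1.653.

V = 1.653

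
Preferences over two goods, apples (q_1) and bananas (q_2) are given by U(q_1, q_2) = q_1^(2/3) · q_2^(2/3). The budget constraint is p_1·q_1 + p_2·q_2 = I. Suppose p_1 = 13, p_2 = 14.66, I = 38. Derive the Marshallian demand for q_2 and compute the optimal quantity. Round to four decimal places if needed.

q_2* = 1.296

The MRS is q_2/q_1. Set MRS = p_1/p_2.
So 2/3·p_2·q_2 = 2/3·p_1·q_1; combined with the budget, a share 0.5 of income goes to q_1.
Demand: q_1*(p_1,p_2,I) = 0.5·I/p_1 and q_2* = 0.5·I/p_2.
At p_1=13, p_2=14.66, I=38: q_2* = 0.5·38/14.66 = 1.296.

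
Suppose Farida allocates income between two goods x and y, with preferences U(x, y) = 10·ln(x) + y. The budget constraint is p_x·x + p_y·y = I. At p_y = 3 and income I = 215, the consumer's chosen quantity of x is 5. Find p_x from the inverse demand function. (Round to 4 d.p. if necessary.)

p_x = 6

MU_x = 10/x, MU_y = 1. Tangency: 10/x = p_x/p_y.
So x*(p_x,p_y) = 10·p_y/p_x, independent of income; and y* = (I − 10·p_y)/p_y.
Set x* = 5 in the demand function and solve for p_x: p_x = 6.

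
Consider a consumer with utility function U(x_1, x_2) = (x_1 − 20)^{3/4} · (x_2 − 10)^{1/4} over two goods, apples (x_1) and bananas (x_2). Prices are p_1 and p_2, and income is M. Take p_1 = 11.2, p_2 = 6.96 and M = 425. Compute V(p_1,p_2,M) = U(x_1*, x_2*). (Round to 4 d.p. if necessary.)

After buying the subsistence bundle (20, 10), a share 0.75 of the remaining income goes to x_1: x_1* = 20 + 0.75·(M − 20p_1 − 10p_2)/p_1.
Discretionary income = 425 − 20·11.2 − 10·6.96 = 131.4; x_1* = 20 + 0.75·131.4/11.2 = 28.7991; x_2* = 10 + 0.25·131.4/6.96 = 14.7198.
Utility at the optimum: U(28.7991, 14.7198) = 7.5303.

V = 7.5303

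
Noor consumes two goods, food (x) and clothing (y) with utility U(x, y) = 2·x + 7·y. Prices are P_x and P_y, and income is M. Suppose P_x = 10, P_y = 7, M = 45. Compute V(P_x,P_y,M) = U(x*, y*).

V = 45

Linear utility — the consumer picks whichever good has higher MU/price: 2/10 = 0.2 vs 7/7 = 1.
y gives more utility per dollar, so spend all income on y: y* = M/P_y, x* = 0.
Numerically: x* = 0, y* = 6.4286.
Utility at the optimum: U(0, 6.4286) = 45.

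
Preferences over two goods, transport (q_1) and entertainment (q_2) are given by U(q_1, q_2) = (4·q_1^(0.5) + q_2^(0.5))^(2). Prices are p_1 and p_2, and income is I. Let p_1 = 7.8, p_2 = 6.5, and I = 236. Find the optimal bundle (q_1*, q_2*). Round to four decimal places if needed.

q_1* = 28.1455, q_2* = 2.5331

MU_q_1 ∝ 4·q_1^(-0.5), MU_q_2 ∝ q_2^(-0.5), so MRS = 4·(q_2/q_1)^(0.5) = p_1/p_2.
Hence q_2/q_1 = ((1/4)·p_1/p_2)^(1/(0.5)), i.e. raised to the 2 power.
Substitute q_2 = (q_2/q_1)·q_1 into the budget: q_1* = I/(p_1 + p_2·(q_2/q_1)).
Numerically q_2/q_1 = 0.09, so q_1* = 236/(7.8 + 6.5·0.09) = 28.1455 and q_2* = 0.09·28.1455 = 2.5331.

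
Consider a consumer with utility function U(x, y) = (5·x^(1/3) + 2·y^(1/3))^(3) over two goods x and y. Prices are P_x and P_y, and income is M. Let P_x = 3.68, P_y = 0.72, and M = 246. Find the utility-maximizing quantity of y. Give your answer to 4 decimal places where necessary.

y* = 124.3126

From the CES first-order condition, (5/2)·(y/x)^(2/3) = P_x/P_y.
Solve for the ratio: y/x = [(2/5)·P_x/P_y]^(1.5).
Substitute y = (y/x)·x into the budget: x* = M/(P_x + P_y·(y/x)).
Numerically y/x = 2.92323, so x* = 246/(3.68 + 0.72·2.92323) = 42.5258 and y* = 2.92323·42.5258 = 124.3126.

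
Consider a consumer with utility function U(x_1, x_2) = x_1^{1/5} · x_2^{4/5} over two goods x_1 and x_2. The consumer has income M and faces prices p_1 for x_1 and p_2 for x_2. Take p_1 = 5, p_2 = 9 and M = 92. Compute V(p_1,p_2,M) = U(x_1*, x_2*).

V = 6.9707

Demand: x_1*(p_1,p_2,M) = 0.2·M/p_1 and x_2* = 0.8·M/p_2.
At p_1=5, p_2=9, M=92: x_1* = 0.2·92/5 = 3.68, x_2* = 8.1778.
Utility at the optimum: U(3.68, 8.1778) = 6.9707.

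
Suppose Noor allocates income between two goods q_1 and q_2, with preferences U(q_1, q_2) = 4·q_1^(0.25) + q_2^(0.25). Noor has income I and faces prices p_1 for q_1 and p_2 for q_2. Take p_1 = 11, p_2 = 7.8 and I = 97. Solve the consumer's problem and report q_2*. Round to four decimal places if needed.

q_2* = 1.8667

MRS = MU_q_1/MU_q_2 = 4·(q_2/q_1)^(0.75). Set equal to p_1/p_2.
Hence q_2/q_1 = ((1/4)·p_1/p_2)^(1/(0.75)), i.e. raised to the 4/3 power.
Substitute q_2 = (q_2/q_1)·q_1 into the budget: q_1* = I/(p_1 + p_2·(q_2/q_1)).
Numerically q_2/q_1 = 0.249068, so q_1* = 97/(11 + 7.8·0.249068) = 7.4946 and q_2* = 0.249068·7.4946 = 1.8667.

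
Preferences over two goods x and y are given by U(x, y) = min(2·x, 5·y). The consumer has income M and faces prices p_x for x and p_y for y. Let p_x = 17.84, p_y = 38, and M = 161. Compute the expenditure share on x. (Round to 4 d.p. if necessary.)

Leontief preferences: the optimum is at the kink where x/5 = y/2, i.e. y = (2/5)·x.
Budget: p_x·x + p_y·(2/5)·x = M, so (5·p_x + 2·p_y)·x = 5·M.
Demand: x*(p_x,p_y,M) = 5·M/(5·p_x + 2·p_y), y* = 2·M/(5·p_x + 2·p_y).
Here 5·17.84 + 2·38 = 165.2, giving x* = 4.8729 and y* = 1.9492.
Expenditure on x: 17.84·4.8729 = 86.9322; share = 0.54.

share on x = 0.54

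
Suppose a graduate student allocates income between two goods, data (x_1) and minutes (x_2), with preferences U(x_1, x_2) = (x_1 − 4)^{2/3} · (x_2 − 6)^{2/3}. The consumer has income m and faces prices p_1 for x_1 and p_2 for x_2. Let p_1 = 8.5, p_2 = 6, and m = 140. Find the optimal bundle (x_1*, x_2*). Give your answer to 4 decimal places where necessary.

x_1* = 8.1176, x_2* = 11.8333

This is Cobb-Douglas in (x_1−4, x_2−6): tangency gives 2/3·p_2·(x_2−6) = 2/3·p_1·(x_1−4).
After buying the subsistence bundle (4, 6), a share 0.5 of the remaining income goes to x_1: x_1* = 4 + 0.5·(m − 4p_1 − 6p_2)/p_1.
Discretionary income = 140 − 4·8.5 − 6·6 = 70; x_1* = 4 + 0.5·70/8.5 = 8.1176; x_2* = 6 + 0.5·70/6 = 11.8333.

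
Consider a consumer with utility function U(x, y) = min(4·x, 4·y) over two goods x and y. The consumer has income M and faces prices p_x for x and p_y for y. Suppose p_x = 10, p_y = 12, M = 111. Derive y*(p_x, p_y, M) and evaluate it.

y* = 5.0455

Here 4·10 + 4·12 = 88, giving y* = 5.0455.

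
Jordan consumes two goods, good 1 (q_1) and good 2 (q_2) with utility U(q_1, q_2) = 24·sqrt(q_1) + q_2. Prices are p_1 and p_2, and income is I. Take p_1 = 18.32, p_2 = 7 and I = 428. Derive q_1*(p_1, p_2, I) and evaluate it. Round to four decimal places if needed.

Solve: √q_1 = 12·p_2/p_1, so q_1*(p_1,p_2) = (12·p_2/p_1)², and q_2* = (I − p_1·q_1*)/p_2.
Plugging in: q_1* = (12·7/18.32)² = 21.0236.

q_1* = 21.0236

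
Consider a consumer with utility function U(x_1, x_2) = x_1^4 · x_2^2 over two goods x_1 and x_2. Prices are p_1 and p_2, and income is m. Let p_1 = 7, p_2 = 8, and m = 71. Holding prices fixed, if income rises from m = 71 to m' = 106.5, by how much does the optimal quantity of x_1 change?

The MRS is 2·x_2/x_1. Set MRS = p_1/p_2.
Rearranging, p_2·x_2 = (1/2)·p_1·x_1. Substituting into the budget gives p_1·x_1·(1 + (1/2)) = m.
Demand: x_1*(p_1,p_2,m) = 2/3·m/p_1 and x_2* = 1/3·m/p_2.
At p_1=7, p_2=8, m=71: x_1* = 2/3·71/7 = 6.7619.
At m' = 106.5: x_1* = 10.1429. Change: 10.1429 − 6.7619 = 3.381.

Δx_1* = 3.381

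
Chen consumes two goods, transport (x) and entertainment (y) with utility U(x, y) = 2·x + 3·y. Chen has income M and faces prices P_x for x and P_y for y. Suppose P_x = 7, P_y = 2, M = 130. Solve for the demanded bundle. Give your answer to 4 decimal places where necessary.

x* = 0, y* = 65

Linear utility — the consumer picks whichever good has higher MU/price: 2/7 = 0.2857 vs 3/2 = 1.5.
y gives more utility per dollar, so spend all income on y: y* = M/P_y, x* = 0.
Numerically: x* = 0, y* = 65.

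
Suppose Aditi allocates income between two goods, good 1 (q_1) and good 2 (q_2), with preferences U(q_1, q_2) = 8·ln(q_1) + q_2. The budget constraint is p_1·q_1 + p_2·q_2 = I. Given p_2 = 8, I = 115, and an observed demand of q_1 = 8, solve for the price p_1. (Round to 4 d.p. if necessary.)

p_1 = 8

Set MRS = p_1/p_2: (8/q_1)/1 = p_1/p_2.
So q_1*(p_1,p_2) = 8·p_2/p_1, independent of income; and q_2* = (I − 8·p_2)/p_2.
Set q_1* = 8 in the demand function and solve for p_1: p_1 = 8.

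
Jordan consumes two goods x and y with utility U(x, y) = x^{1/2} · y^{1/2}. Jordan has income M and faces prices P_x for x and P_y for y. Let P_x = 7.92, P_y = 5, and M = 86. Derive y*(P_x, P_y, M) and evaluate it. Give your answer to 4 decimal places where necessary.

The MRS is y/x. Set MRS = P_x/P_y.
So 0.5·P_y·y = 0.5·P_x·x; combined with the budget, a share 0.5 of income goes to x.
Demand: x*(P_x,P_y,M) = 0.5·M/P_x and y* = 0.5·M/P_y.
At P_x=7.92, P_y=5, M=86: y* = 0.5·86/5 = 8.6.

y* = 8.6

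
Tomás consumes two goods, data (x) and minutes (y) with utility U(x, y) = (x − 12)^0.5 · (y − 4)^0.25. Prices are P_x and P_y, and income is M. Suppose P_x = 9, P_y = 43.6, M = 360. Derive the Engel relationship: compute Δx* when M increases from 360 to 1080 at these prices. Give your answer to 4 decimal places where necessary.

Δx* = 53.3333

Substituting into the budget: x* = 12 + 2/3·(M − 12·P_x − 4·P_y)/P_x, and y* = 4 + 1/3·(…)/P_y.
Discretionary income = 360 − 12·9 − 4·43.6 = 77.6; x* = 12 + 2/3·77.6/9 = 17.7481.
At M' = 1080: x* = 71.0815. Change: 71.0815 − 17.7481 = 53.3333.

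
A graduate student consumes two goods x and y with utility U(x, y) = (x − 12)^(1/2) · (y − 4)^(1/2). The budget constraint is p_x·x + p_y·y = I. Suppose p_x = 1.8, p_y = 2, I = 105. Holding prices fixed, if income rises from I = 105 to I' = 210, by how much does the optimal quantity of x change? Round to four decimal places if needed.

Δx* = 29.1667

MRS = (y−4)/(x−12). Tangency with p_x/p_y gives y−4 = (p_x/p_y)·(x−12).
After buying the subsistence bundle (12, 4), a share 0.5 of the remaining income goes to x: x* = 12 + 0.5·(I − 12p_x − 4p_y)/p_x.
Discretionary income = 105 − 12·1.8 − 4·2 = 75.4; x* = 12 + 0.5·75.4/1.8 = 32.9444.
At I' = 210: x* = 62.1111. Change: 62.1111 − 32.9444 = 29.1667.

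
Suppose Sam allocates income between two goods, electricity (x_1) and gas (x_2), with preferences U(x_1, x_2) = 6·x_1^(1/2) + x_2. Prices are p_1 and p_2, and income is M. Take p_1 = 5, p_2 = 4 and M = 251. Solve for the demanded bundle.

x_1* = 5.76, x_2* = 55.55

Set MRS = p_1/p_2: 3·x_1^(−1/2) = p_1/p_2.
Solve: √x_1 = 3·p_2/p_1, so x_1*(p_1,p_2) = (3·p_2/p_1)², and x_2* = (M − p_1·x_1*)/p_2.
Plugging in: x_1* = (3·4/5)² = 5.76, x_2* = 55.55.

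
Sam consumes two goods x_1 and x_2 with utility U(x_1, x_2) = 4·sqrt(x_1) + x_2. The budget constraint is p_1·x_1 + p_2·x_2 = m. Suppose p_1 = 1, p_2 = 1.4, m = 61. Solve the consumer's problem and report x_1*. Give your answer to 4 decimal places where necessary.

x_1* = 7.84

Utility is quasi-linear in x_2; the FOC for x_1 is 2/√x_1 = p_1/p_2.
Thus x_1* = (2·p_2/p_1)² — independent of m — with the rest of income spent on x_2.
Plugging in: x_1* = (2·1.4/1)² = 7.84.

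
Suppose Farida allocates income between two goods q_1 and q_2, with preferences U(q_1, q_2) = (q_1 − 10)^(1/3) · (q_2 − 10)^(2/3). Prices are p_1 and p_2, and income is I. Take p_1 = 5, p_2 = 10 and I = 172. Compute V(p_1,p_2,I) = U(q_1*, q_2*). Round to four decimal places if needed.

Let q_1' = q_1−10, q_2' = q_2−10. MRS = (1/2)·q_2'/q_1' = p_1/p_2.
After buying the subsistence bundle (10, 10), a share 1/3 of the remaining income goes to q_1: q_1* = 10 + 1/3·(I − 10p_1 − 10p_2)/p_1.
Discretionary income = 172 − 10·5 − 10·10 = 22; q_1* = 10 + 1/3·22/5 = 11.4667; q_2* = 10 + 2/3·22/10 = 11.4667.
Utility at the optimum: U(11.4667, 11.4667) = 1.4667.

V = 1.4667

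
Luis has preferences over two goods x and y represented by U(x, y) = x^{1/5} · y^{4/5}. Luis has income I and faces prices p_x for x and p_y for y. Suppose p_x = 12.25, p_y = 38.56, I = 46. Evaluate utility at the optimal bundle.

Tangency: MRS = (1/4)·y/x = p_x/p_y.
So 0.2·p_y·y = 0.8·p_x·x; combined with the budget, a share 0.2 of income goes to x.
Demand: x*(p_x,p_y,I) = 0.2·I/p_x and y* = 0.8·I/p_y.
At p_x=12.25, p_y=38.56, I=46: x* = 0.2·46/12.25 = 0.751, y* = 0.9544.
Utility at the optimum: U(0.751, 0.9544) = 0.9097.

V = 0.9097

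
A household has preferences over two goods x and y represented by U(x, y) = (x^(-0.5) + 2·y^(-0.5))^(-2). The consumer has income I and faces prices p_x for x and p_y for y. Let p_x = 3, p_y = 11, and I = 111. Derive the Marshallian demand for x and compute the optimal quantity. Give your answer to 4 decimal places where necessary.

MRS = MU_x/MU_y = (1/2)·(y/x)^(1.5). Set equal to p_x/p_y.
Hence y/x = (2·p_x/p_y)^(1/(1.5)), i.e. raised to the 2/3 power.
With the ratio pinned down, the budget gives x* = I/(p_x + p_y·(y/x)) and y* = (y/x)·x*.
Numerically y/x = 0.667584, so x* = 111/(3 + 11·0.667584) = 10.7315.

x* = 10.7315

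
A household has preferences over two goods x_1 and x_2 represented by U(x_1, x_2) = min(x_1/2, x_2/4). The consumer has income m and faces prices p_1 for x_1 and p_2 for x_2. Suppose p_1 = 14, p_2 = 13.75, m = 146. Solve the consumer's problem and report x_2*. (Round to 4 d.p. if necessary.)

x_2* = 7.0361

Demand: x_1*(p_1,p_2,m) = 2·m/(2·p_1 + 4·p_2), x_2* = 4·m/(2·p_1 + 4·p_2).
Here 2·14 + 4·13.75 = 83, giving x_2* = 7.0361.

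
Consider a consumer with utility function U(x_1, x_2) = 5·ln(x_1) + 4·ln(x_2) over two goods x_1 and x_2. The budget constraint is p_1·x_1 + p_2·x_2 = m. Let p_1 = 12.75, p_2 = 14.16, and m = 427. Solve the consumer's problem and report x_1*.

x_1* = 18.6057

The MRS is (5/4)·x_2/x_1. Set MRS = p_1/p_2.
So 5·p_2·x_2 = 4·p_1·x_1; combined with the budget, a share 5/9 of income goes to x_1.
Demand: x_1*(p_1,p_2,m) = 5/9·m/p_1 and x_2* = 4/9·m/p_2.
At p_1=12.75, p_2=14.16, m=427: x_1* = 5/9·427/12.75 = 18.6057.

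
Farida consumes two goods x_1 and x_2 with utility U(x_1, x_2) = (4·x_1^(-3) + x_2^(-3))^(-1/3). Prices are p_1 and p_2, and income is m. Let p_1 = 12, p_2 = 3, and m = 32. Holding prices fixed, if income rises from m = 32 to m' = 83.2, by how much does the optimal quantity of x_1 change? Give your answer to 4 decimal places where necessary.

Δx_1* = 3.4133

From the CES first-order condition, 4·(x_2/x_1)^(4) = p_1/p_2.
Solve for the ratio: x_2/x_1 = [(1/4)·p_1/p_2]^(0.25).
Substitute x_2 = (x_2/x_1)·x_1 into the budget: x_1* = m/(p_1 + p_2·(x_2/x_1)).
Numerically x_2/x_1 = 1, so x_1* = 32/(12 + 3·1) = 2.1333.
At m' = 83.2: x_1* = 5.5467. Change: 5.5467 − 2.1333 = 3.4133.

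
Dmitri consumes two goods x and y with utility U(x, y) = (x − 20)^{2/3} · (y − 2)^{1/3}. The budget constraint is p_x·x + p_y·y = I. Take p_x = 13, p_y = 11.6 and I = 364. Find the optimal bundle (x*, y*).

MRS = 2·(y−2)/(x−20). Tangency with p_x/p_y gives y−2 = (1/2)·(p_x/p_y)·(x−20).
After buying the subsistence bundle (20, 2), a share 2/3 of the remaining income goes to x: x* = 20 + 2/3·(I − 20p_x − 2p_y)/p_x.
Discretionary income = 364 − 20·13 − 2·11.6 = 80.8; x* = 20 + 2/3·80.8/13 = 24.1436; y* = 2 + 1/3·80.8/11.6 = 4.3218.

x* = 24.1436, y* = 4.3218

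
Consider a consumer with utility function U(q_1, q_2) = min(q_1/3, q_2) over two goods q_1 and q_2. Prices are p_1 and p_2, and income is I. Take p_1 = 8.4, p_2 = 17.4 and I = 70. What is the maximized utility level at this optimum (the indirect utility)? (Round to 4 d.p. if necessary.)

V = 1.6432

Demand: q_1*(p_1,p_2,I) = 3·I/(3·p_1 + p_2), q_2* = I/(3·p_1 + p_2).
Here 3·8.4 + 17.4 = 42.6, giving q_1* = 4.9296 and q_2* = 1.6432.
Utility at the optimum: U(4.9296, 1.6432) = 1.6432.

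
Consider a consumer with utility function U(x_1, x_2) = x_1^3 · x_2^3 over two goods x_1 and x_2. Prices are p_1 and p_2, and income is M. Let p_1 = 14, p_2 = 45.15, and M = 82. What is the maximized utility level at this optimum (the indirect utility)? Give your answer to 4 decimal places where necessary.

V = 18.8081

Tangency: MRS = x_2/x_1 = p_1/p_2.
Rearranging, p_2·x_2 = p_1·x_1. Substituting into the budget gives p_1·x_1·(1 + 1) = M.
Demand: x_1*(p_1,p_2,M) = 0.5·M/p_1 and x_2* = 0.5·M/p_2.
At p_1=14, p_2=45.15, M=82: x_1* = 0.5·82/14 = 2.9286, x_2* = 0.9081.
Utility at the optimum: U(2.9286, 0.9081) = 18.8081.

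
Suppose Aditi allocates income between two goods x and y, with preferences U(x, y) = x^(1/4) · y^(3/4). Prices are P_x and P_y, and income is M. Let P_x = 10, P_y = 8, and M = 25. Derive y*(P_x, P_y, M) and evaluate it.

y* = 2.3438

The MRS is (1/3)·y/x. Set MRS = P_x/P_y.
Rearranging, P_y·y = 3·P_x·x. Substituting into the budget gives P_x·x·(1 + 3) = M.
Demand: x*(P_x,P_y,M) = 0.25·M/P_x and y* = 0.75·M/P_y.
At P_x=10, P_y=8, M=25: y* = 0.75·25/8 = 2.3438.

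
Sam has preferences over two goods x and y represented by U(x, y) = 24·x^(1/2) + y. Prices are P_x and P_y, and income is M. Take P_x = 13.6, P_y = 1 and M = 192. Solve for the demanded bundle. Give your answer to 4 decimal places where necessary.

Set MRS = P_x/P_y: 12·x^(−1/2) = P_x/P_y.
Thus x* = (12·P_y/P_x)² — independent of M — with the rest of income spent on y.
Plugging in: x* = (12·1/13.6)² = 0.7785, y* = 181.4118.

x* = 0.7785, y* = 181.4118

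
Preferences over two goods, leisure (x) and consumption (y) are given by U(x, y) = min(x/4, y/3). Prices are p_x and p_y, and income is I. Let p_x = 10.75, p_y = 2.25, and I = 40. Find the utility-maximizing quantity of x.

x* = 3.2161

With perfect complements, no substitution: consume in ratio x:y = 4:3.
Budget: p_x·x + p_y·(3/4)·x = I, so (4·p_x + 3·p_y)·x = 4·I.
Demand: x*(p_x,p_y,I) = 4·I/(4·p_x + 3·p_y), y* = 3·I/(4·p_x + 3·p_y).
Here 4·10.75 + 3·2.25 = 49.75, giving x* = 3.2161.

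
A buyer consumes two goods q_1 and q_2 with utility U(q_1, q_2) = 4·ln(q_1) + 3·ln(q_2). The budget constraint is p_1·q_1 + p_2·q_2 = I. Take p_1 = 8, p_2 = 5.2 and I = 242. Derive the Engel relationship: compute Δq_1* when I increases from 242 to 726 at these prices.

Δq_1* = 34.5714

Tangency: MRS = (4/3)·q_2/q_1 = p_1/p_2.
Rearranging, p_2·q_2 = (3/4)·p_1·q_1. Substituting into the budget gives p_1·q_1·(1 + (3/4)) = I.
Demand: q_1*(p_1,p_2,I) = 4/7·I/p_1 and q_2* = 3/7·I/p_2.
At p_1=8, p_2=5.2, I=242: q_1* = 4/7·242/8 = 17.2857.
At I' = 726: q_1* = 51.8571. Change: 51.8571 − 17.2857 = 34.5714.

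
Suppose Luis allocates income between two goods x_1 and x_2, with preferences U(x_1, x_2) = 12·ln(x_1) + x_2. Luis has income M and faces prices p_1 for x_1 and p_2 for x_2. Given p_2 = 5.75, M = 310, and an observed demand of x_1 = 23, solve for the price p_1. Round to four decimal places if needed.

p_1 = 3

Set MRS = p_1/p_2: (12/x_1)/1 = p_1/p_2.
So x_1*(p_1,p_2) = 12·p_2/p_1, independent of income; and x_2* = (M − 12·p_2)/p_2.
Set x_1* = 23 in the demand function and solve for p_1: p_1 = 3.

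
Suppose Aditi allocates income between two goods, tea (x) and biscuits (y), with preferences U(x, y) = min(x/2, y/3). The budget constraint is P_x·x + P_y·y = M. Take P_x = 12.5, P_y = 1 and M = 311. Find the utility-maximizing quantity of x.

x* = 22.2143

Leontief preferences: the optimum is at the kink where x/2 = y/3, i.e. y = (3/2)·x.
Budget: P_x·x + P_y·(3/2)·x = M, so (2·P_x + 3·P_y)·x = 2·M.
Demand: x*(P_x,P_y,M) = 2·M/(2·P_x + 3·P_y), y* = 3·M/(2·P_x + 3·P_y).
Here 2·12.5 + 3·1 = 28, giving x* = 22.2143.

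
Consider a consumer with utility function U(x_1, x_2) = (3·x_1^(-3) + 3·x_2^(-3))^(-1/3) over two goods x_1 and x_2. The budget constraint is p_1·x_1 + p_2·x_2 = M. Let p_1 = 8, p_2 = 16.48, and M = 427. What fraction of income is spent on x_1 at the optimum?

MRS = MU_x_1/MU_x_2 = (x_2/x_1)^(4). Set equal to p_1/p_2.
Hence x_2/x_1 = (p_1/p_2)^(1/(4)), i.e. raised to the 0.25 power.
With the ratio pinned down, the budget gives x_1* = M/(p_1 + p_2·(x_2/x_1)) and x_2* = (x_2/x_1)·x_1*.
Numerically x_2/x_1 = 0.834705, so x_1* = 427/(8 + 16.48·0.834705) = 19.6268 and x_2* = 0.834705·19.6268 = 16.3826.
Expenditure on x_1: 8·19.6268 = 157.0146; share = 0.3677.

share on x_1 = 0.3677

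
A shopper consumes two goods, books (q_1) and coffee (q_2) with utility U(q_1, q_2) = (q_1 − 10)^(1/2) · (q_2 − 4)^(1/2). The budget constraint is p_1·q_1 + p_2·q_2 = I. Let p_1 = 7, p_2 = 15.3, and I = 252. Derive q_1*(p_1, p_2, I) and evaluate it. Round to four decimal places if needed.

q_1* = 18.6286

Let q_1' = q_1−10, q_2' = q_2−4. MRS = q_2'/q_1' = p_1/p_2.
Substituting into the budget: q_1* = 10 + 0.5·(I − 10·p_1 − 4·p_2)/p_1, and q_2* = 4 + 0.5·(…)/p_2.
Discretionary income = 252 − 10·7 − 4·15.3 = 120.8; q_1* = 10 + 0.5·120.8/7 = 18.6286.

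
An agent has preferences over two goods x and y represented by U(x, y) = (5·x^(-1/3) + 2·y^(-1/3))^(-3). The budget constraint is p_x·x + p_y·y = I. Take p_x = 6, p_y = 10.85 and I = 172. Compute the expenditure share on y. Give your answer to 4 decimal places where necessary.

Numerically y/x = 0.322542, so x* = 172/(6 + 10.85·0.322542) = 18.1061 and y* = 0.322542·18.1061 = 5.84.
Expenditure on y: 10.85·5.84 = 63.3636; share = 0.3684.

share on y = 0.3684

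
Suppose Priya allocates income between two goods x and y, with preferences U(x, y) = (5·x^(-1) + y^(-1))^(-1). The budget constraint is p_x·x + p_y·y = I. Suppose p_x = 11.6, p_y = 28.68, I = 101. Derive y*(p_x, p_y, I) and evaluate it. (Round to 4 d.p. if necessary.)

From the CES first-order condition, 5·(y/x)^(2) = p_x/p_y.
Solve for the ratio: y/x = [(1/5)·p_x/p_y]^(0.5).
With the ratio pinned down, the budget gives x* = I/(p_x + p_y·(y/x)) and y* = (y/x)·x*.
Numerically y/x = 0.284416, so x* = 101/(11.6 + 28.68·0.284416) = 5.1121 and y* = 0.284416·5.1121 = 1.454.

y* = 1.454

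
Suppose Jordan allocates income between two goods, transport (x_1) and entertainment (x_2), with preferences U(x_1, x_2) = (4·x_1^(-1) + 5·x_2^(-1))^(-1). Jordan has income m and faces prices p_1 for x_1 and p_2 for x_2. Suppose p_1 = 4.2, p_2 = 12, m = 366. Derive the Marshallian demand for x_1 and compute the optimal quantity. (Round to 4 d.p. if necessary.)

Substitute x_2 = (x_2/x_1)·x_1 into the budget: x_1* = m/(p_1 + p_2·(x_2/x_1)).
Numerically x_2/x_1 = 0.661438, so x_1* = 366/(4.2 + 12·0.661438) = 30.1551.

x_1* = 30.1551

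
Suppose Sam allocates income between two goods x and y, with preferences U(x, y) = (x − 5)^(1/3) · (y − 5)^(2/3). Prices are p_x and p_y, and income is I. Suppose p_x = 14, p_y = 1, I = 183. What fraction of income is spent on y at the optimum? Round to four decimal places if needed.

share on y = 0.4208

After buying the subsistence bundle (5, 5), a share 1/3 of the remaining income goes to x: x* = 5 + 1/3·(I − 5p_x − 5p_y)/p_x.
Discretionary income = 183 − 5·14 − 5·1 = 108; x* = 5 + 1/3·108/14 = 7.5714; y* = 5 + 2/3·108/1 = 77.
Expenditure on y: 1·77 = 77; share = 0.4208.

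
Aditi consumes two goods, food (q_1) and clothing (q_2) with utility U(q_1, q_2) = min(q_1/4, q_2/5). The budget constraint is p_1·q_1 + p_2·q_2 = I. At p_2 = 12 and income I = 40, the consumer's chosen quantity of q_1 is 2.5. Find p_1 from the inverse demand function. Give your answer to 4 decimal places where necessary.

With perfect complements, no substitution: consume in ratio q_1:q_2 = 4:5.
Budget: p_1·q_1 + p_2·(5/4)·q_1 = I, so (4·p_1 + 5·p_2)·q_1 = 4·I.
Demand: q_1*(p_1,p_2,I) = 4·I/(4·p_1 + 5·p_2), q_2* = 5·I/(4·p_1 + 5·p_2).
Set q_1* = 2.5 in the demand function and solve for p_1: p_1 = 1.

p_1 = 1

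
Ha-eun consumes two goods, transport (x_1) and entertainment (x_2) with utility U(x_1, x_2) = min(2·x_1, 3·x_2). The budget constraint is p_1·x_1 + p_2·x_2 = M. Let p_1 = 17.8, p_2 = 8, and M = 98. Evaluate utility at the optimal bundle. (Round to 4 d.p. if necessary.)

With perfect complements, no substitution: consume in ratio x_1:x_2 = 3:2.
Budget: p_1·x_1 + p_2·(2/3)·x_1 = M, so (3·p_1 + 2·p_2)·x_1 = 3·M.
Demand: x_1*(p_1,p_2,M) = 3·M/(3·p_1 + 2·p_2), x_2* = 2·M/(3·p_1 + 2·p_2).
Here 3·17.8 + 2·8 = 69.4, giving x_1* = 4.2363 and x_2* = 2.8242.
Utility at the optimum: U(4.2363, 2.8242) = 8.4726.

V = 8.4726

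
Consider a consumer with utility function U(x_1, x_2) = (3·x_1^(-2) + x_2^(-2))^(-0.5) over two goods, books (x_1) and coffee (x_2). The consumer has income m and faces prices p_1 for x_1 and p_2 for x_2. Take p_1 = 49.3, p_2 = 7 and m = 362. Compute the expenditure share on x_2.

From the CES first-order condition, 3·(x_2/x_1)^(3) = p_1/p_2.
Hence x_2/x_1 = ((1/3)·p_1/p_2)^(1/(3)), i.e. raised to the 1/3 power.
With the ratio pinned down, the budget gives x_1* = m/(p_1 + p_2·(x_2/x_1)) and x_2* = (x_2/x_1)·x_1*.
Numerically x_2/x_1 = 1.329054, so x_1* = 362/(49.3 + 7·1.329054) = 6.1771 and x_2* = 1.329054·6.1771 = 8.2097.
Expenditure on x_2: 7·8.2097 = 57.4681; share = 0.1588.

share on x_2 = 0.1588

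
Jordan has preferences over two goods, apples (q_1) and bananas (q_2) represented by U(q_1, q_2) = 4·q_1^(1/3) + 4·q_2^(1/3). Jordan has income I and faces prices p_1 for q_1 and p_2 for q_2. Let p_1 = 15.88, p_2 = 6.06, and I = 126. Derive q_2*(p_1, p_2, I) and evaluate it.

q_2* = 12.8525

MRS = MU_q_1/MU_q_2 = (q_2/q_1)^(2/3). Set equal to p_1/p_2.
Solve for the ratio: q_2/q_1 = [p_1/p_2]^(1.5).
With the ratio pinned down, the budget gives q_1* = I/(p_1 + p_2·(q_2/q_1)) and q_2* = (q_2/q_1)·q_1*.
Numerically q_2/q_1 = 4.241962, so q_1* = 126/(15.88 + 6.06·4.241962) = 3.0298 and q_2* = 4.241962·3.0298 = 12.8525.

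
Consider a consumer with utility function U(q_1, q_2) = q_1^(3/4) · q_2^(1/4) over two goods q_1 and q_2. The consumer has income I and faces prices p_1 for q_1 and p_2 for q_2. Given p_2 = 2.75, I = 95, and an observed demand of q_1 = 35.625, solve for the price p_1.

MU_q_1/MU_q_2 = (0.75·q_2)/(0.25·q_1); tangency sets this equal to p_1/p_2.
Rearranging, p_2·q_2 = (1/3)·p_1·q_1. Substituting into the budget gives p_1·q_1·(1 + (1/3)) = I.
Demand: q_1*(p_1,p_2,I) = 0.75·I/p_1 and q_2* = 0.25·I/p_2.
Set q_1* = 35.625 in the demand function and solve for p_1: p_1 = 2.

p_1 = 2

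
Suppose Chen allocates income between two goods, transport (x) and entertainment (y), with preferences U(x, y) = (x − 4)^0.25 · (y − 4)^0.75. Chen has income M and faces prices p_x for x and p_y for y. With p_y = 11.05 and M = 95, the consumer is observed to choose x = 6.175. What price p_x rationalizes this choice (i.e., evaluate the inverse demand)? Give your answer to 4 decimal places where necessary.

p_x = 4

MRS = (1/3)·(y−4)/(x−4). Tangency with p_x/p_y gives y−4 = 3·(p_x/p_y)·(x−4).
Substituting into the budget: x* = 4 + 0.25·(M − 4·p_x − 4·p_y)/p_x, and y* = 4 + 0.75·(…)/p_y.
Set x* = 6.175 in the demand function and solve for p_x: p_x = 4.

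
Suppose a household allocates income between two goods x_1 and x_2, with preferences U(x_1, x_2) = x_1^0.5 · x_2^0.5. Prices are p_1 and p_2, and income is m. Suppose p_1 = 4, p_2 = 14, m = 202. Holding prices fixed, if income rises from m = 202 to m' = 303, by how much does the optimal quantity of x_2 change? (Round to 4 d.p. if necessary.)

Δx_2* = 3.6071

Demand: x_1*(p_1,p_2,m) = 0.5·m/p_1 and x_2* = 0.5·m/p_2.
At p_1=4, p_2=14, m=202: x_2* = 0.5·202/14 = 7.2143.
At m' = 303: x_2* = 10.8214. Change: 10.8214 − 7.2143 = 3.6071.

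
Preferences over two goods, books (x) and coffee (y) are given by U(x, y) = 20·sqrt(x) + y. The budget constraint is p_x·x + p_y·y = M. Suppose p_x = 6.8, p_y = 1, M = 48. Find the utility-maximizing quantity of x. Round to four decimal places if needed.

Utility is quasi-linear in y; the FOC for x is 10/√x = p_x/p_y.
Thus x* = (10·p_y/p_x)² — independent of M — with the rest of income spent on y.
Plugging in: x* = (10·1/6.8)² = 2.1626.

x* = 2.1626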